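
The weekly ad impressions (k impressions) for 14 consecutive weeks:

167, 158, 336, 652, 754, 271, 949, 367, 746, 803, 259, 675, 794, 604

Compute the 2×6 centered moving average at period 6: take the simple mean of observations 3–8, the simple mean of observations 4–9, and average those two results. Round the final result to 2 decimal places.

589.00

Sum over 3–8: 336 + 652 + 754 + 271 + 949 + 367 = 3329
Sum over 4–9: 652 + 754 + 271 + 949 + 367 + 746 = 3739
CMA at t=6 = (3329 + 3739) / (2·6) = 7068 / 12 = 589.00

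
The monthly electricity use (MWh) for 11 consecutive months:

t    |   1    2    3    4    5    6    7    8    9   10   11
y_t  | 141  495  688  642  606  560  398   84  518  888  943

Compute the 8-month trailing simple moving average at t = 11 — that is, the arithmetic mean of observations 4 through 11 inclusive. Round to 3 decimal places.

Sum of periods 4–11: 642 + 606 + 560 + 398 + 84 + 518 + 888 + 943 = 4639
Divide by 8: 4639 / 8 = 579.875

579.875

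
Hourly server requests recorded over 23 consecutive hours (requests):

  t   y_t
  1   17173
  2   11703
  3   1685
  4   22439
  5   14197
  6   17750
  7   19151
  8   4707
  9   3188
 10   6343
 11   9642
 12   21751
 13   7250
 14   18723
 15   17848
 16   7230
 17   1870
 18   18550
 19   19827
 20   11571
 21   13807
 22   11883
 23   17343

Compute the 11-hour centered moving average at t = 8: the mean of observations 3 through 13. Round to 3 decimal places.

Sum of periods 3–13: 1685 + 22439 + 14197 + 17750 + 19151 + 4707 + 3188 + 6343 + 9642 + 21751 + 7250 = 128103
Divide by 11: 128103 / 11 = 11645.727

11645.727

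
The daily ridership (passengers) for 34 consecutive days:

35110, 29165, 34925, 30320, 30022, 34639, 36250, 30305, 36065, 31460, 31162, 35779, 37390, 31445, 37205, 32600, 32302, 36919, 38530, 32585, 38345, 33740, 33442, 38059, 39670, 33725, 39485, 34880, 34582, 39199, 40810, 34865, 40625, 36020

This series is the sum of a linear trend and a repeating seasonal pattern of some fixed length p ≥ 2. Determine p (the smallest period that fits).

6

First differences y_{t+1} − y_t: -5945, 5760, -4605, -298, 4617, 1611, -5945, 5760, -4605, -298, 4617, 1611, -5945, 5760, …
The difference pattern repeats every 6 terms and not for any smaller step, so p = 6.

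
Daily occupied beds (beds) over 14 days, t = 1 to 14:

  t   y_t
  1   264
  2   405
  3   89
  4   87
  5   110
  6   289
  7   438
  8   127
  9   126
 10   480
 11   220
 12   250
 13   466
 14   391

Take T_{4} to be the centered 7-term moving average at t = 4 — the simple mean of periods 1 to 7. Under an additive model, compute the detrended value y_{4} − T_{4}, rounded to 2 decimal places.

Trend T_4 = (264 + 405 + 89 + 87 + 110 + 289 + 438) / 7 = 1682/7 = 240.2857
Detrended value: 87 − 240.2857 = -153.29

-153.29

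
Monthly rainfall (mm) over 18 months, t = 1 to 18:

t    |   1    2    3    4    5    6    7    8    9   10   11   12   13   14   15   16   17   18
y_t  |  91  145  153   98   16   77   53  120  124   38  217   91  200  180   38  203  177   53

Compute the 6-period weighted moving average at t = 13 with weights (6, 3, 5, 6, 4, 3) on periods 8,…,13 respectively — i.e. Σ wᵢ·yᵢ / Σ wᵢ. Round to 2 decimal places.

Weighted sum: 6·120 + 3·124 + 5·38 + 6·217 + 4·91 + 3·200 = 720 + 372 + 190 + 1302 + 364 + 600 = 3548
Weight total: 6 + 3 + 5 + 6 + 4 + 3 = 27
WMA = 3548 / 27 = 131.41

131.41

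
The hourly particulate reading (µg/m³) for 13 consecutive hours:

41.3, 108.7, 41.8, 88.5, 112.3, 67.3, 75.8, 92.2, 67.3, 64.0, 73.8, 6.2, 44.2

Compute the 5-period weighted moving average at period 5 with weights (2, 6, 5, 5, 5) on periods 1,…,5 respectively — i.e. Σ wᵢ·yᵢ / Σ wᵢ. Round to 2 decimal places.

84.69

Weighted sum: 2·41.3 + 6·108.7 + 5·41.8 + 5·88.5 + 5·112.3 = 82.6 + 652.2 + 209.0 + 442.5 + 561.5 = 1947.8
Weight total: 2 + 6 + 5 + 5 + 5 = 23
WMA = 1947.8 / 23 = 84.69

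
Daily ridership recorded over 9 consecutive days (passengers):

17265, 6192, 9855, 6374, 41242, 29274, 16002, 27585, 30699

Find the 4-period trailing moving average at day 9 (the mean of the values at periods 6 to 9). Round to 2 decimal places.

25890.00

Sum of periods 6–9: 29274 + 16002 + 27585 + 30699 = 103560
Divide by 4: 103560 / 4 = 25890.00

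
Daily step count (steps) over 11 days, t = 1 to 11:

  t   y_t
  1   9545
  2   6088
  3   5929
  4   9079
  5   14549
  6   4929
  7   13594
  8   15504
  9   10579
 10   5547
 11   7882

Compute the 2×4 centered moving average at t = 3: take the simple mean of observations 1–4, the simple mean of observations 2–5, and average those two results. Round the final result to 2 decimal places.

8285.75

Sum over 1–4: 9545 + 6088 + 5929 + 9079 = 30641
Sum over 2–5: 6088 + 5929 + 9079 + 14549 = 35645
CMA at t=3 = (30641 + 35645) / (2·4) = 66286 / 8 = 8285.75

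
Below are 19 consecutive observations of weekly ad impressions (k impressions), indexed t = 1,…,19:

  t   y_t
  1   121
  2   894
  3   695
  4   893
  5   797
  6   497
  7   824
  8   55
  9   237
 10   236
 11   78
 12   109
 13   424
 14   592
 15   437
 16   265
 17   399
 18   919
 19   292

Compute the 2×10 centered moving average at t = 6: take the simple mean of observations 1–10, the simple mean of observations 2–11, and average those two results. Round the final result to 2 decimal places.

Sum over 1–10: 121 + 894 + 695 + 893 + 797 + 497 + 824 + 55 + 237 + 236 = 5249
Sum over 2–11: 894 + 695 + 893 + 797 + 497 + 824 + 55 + 237 + 236 + 78 = 5206
CMA at t=6 = (5249 + 5206) / (2·10) = 10455 / 20 = 522.75

522.75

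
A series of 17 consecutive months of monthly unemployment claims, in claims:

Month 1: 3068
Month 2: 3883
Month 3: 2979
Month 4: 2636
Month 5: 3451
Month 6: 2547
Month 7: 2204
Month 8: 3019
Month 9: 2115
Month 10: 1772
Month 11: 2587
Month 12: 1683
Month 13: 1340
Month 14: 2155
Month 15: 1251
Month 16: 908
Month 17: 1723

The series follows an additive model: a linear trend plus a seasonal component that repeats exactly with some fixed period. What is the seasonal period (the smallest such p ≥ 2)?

3

First differences y_{t+1} − y_t: 815, -904, -343, 815, -904, -343, 815, -904, …
The difference pattern repeats every 3 terms and not for any smaller step, so p = 3.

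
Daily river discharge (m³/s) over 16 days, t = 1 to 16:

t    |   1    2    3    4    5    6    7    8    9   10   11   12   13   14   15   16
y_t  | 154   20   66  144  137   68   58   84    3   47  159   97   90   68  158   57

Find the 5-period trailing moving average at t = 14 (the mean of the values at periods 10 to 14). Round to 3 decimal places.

92.200

Sum of periods 10–14: 47 + 159 + 97 + 90 + 68 = 461
Divide by 5: 461 / 5 = 92.200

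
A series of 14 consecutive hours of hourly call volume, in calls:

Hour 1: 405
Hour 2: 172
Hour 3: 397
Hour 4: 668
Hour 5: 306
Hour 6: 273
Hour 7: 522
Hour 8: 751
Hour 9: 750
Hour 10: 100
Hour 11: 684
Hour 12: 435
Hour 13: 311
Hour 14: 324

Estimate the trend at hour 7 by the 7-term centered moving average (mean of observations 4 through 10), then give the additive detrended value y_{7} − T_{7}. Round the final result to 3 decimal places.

40.571

Trend T_7 = (668 + 306 + 273 + 522 + 751 + 750 + 100) / 7 = 3370/7 = 481.42857
Detrended value: 522 − 481.42857 = 40.571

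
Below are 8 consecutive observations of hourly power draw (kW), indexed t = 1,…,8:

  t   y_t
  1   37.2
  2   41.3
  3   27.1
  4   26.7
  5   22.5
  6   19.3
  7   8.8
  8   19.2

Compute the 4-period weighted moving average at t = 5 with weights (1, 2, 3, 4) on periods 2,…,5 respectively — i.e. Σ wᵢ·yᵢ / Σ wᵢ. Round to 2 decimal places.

26.56

Weighted sum: 1·41.3 + 2·27.1 + 3·26.7 + 4·22.5 = 41.3 + 54.2 + 80.1 + 90.0 = 265.6
Weight total: 1 + 2 + 3 + 4 = 10
WMA = 265.6 / 10 = 26.56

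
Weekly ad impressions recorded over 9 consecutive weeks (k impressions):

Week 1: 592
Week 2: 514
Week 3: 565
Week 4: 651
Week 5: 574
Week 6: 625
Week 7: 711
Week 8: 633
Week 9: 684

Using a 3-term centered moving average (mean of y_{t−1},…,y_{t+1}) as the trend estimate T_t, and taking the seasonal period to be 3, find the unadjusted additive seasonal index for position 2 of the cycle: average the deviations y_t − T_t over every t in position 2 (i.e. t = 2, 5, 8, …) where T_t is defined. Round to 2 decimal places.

-42.89

Season position 2 occurs at t = 2, 5, 8 (where T_t is defined).
t=2: T_2 = 557.0000; y_2 − T_2 = 514 − 557.0000 = -43.0000
t=5: T_5 = 616.6667; y_5 − T_5 = 574 − 616.6667 = -42.6667
t=8: T_8 = 676.0000; y_8 − T_8 = 633 − 676.0000 = -43.0000
Mean deviation: (-43.0000 + -42.6667 + -43.0000) / 3 = -42.89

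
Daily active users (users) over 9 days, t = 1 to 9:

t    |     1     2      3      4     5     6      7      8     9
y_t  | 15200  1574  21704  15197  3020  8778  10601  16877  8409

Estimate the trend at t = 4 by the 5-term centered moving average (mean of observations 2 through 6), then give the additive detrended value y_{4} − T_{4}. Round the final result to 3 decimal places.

5142.400

Trend T_4 = (1574 + 21704 + 15197 + 3020 + 8778) / 5 = 50273/5 = 10054.60000
Detrended value: 15197 − 10054.60000 = 5142.400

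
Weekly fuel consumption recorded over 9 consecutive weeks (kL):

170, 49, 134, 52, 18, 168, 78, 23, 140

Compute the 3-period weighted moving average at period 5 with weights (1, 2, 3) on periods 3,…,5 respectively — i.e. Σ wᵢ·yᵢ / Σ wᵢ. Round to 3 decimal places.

Weighted sum: 1·134 + 2·52 + 3·18 = 134 + 104 + 54 = 292
Weight total: 1 + 2 + 3 = 6
WMA = 292 / 6 = 48.667

48.667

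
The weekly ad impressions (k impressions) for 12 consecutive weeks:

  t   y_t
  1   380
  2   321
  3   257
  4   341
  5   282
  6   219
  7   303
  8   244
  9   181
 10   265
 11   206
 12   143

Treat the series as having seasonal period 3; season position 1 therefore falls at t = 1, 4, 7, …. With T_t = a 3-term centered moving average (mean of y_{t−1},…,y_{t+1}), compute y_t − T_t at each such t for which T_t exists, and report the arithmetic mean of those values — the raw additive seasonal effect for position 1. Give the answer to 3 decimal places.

47.667

Season position 1 occurs at t = 4, 7, 10 (where T_t is defined).
t=4: T_4 = 293.33333; y_4 − T_4 = 341 − 293.33333 = 47.66667
t=7: T_7 = 255.33333; y_7 − T_7 = 303 − 255.33333 = 47.66667
t=10: T_10 = 217.33333; y_10 − T_10 = 265 − 217.33333 = 47.66667
Mean deviation: (47.66667 + 47.66667 + 47.66667) / 3 = 47.667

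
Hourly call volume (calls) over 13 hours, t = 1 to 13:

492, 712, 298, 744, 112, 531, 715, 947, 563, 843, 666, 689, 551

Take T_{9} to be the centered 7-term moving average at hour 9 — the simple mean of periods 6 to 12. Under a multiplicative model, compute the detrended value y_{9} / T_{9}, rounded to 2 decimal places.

Trend T_9 = (531 + 715 + 947 + 563 + 843 + 666 + 689) / 7 = 4954/7 = 707.7143
Ratio to trend: 563 / 707.7143 = 0.80

0.80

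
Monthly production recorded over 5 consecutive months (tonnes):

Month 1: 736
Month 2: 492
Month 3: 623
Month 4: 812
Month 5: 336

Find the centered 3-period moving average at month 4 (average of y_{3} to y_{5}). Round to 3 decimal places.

590.333

Sum of periods 3–5: 623 + 812 + 336 = 1771
Divide by 3: 1771 / 3 = 590.333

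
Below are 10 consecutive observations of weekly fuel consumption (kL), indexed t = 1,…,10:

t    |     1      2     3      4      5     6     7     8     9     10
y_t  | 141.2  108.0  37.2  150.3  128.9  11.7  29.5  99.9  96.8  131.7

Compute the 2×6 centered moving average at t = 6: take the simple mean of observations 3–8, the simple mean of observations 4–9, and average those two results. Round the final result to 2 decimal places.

81.22

Sum over 3–8: 37.2 + 150.3 + 128.9 + 11.7 + 29.5 + 99.9 = 457.5
Sum over 4–9: 150.3 + 128.9 + 11.7 + 29.5 + 99.9 + 96.8 = 517.1
CMA at t=6 = (457.5 + 517.1) / (2·6) = 974.6 / 12 = 81.22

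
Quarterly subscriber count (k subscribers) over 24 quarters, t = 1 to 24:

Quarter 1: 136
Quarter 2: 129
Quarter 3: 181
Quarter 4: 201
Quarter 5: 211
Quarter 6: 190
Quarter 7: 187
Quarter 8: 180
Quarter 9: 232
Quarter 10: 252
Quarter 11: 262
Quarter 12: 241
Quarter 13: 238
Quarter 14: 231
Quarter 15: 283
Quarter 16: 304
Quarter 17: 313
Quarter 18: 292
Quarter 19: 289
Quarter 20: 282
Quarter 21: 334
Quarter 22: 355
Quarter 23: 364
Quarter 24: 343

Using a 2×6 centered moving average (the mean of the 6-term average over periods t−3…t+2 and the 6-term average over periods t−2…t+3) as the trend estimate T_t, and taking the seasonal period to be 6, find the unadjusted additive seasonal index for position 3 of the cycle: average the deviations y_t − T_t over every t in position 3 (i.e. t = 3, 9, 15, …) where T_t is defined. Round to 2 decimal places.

Season position 3 occurs at t = 9, 15, 21 (where T_t is defined).
t=9: T_9 = 221.4167; y_9 − T_9 = 232 − 221.4167 = 10.5833
t=15: T_15 = 272.5833; y_15 − T_15 = 283 − 272.5833 = 10.4167
t=21: T_21 = 323.5833; y_21 − T_21 = 334 − 323.5833 = 10.4167
Mean deviation: (10.5833 + 10.4167 + 10.4167) / 3 = 10.47

10.47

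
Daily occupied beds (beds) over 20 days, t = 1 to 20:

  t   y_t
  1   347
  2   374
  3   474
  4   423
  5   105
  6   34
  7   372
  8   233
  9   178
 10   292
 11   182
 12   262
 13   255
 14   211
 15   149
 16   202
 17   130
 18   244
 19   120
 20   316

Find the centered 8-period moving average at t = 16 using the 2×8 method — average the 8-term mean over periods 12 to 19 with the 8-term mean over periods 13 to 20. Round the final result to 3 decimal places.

200.000

Sum over 12–19: 262 + 255 + 211 + 149 + 202 + 130 + 244 + 120 = 1573
Sum over 13–20: 255 + 211 + 149 + 202 + 130 + 244 + 120 + 316 = 1627
CMA at t=16 = (1573 + 1627) / (2·8) = 3200 / 16 = 200.000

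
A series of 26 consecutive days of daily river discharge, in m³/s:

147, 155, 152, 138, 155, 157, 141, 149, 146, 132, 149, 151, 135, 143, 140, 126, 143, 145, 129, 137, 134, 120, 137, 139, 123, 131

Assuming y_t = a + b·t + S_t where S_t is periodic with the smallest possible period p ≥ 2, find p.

6

First differences y_{t+1} − y_t: 8, -3, -14, 17, 2, -16, 8, -3, -14, 17, 2, -16, 8, -3, …
The difference pattern repeats every 6 terms and not for any smaller step, so p = 6.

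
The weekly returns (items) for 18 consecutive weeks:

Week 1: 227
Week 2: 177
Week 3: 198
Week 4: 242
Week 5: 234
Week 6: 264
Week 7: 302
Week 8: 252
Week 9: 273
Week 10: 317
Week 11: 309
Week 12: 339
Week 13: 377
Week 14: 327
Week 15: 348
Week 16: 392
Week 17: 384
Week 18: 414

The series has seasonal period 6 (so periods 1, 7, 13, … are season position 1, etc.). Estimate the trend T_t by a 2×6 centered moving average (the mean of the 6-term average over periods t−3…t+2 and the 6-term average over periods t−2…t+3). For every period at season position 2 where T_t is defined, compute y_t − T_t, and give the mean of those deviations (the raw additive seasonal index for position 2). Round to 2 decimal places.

Season position 2 occurs at t = 8, 14 (where T_t is defined).
t=8: T_8 = 279.9167; y_8 − T_8 = 252 − 279.9167 = -27.9167
t=14: T_14 = 354.9167; y_14 − T_14 = 327 − 354.9167 = -27.9167
Mean deviation: (-27.9167 + -27.9167) / 2 = -27.92

-27.92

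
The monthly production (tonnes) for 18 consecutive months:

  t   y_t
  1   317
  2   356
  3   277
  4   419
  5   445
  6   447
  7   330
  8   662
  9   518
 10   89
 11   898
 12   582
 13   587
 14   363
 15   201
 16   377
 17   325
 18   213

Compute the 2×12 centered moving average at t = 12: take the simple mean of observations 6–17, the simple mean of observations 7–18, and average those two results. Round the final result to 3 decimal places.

438.500

Sum over 6–17: 447 + 330 + 662 + 518 + 89 + 898 + 582 + 587 + 363 + 201 + 377 + 325 = 5379
Sum over 7–18: 330 + 662 + 518 + 89 + 898 + 582 + 587 + 363 + 201 + 377 + 325 + 213 = 5145
CMA at t=12 = (5379 + 5145) / (2·12) = 10524 / 24 = 438.500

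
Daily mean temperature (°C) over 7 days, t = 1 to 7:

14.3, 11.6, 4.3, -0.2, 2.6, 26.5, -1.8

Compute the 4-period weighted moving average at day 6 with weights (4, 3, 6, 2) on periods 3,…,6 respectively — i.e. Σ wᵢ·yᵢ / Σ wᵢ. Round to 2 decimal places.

5.68

Weighted sum: 4·4.3 + 3·-0.2 + 6·2.6 + 2·26.5 = 17.2 + -0.6 + 15.6 + 53.0 = 85.2
Weight total: 4 + 3 + 6 + 2 = 15
WMA = 85.2 / 15 = 5.68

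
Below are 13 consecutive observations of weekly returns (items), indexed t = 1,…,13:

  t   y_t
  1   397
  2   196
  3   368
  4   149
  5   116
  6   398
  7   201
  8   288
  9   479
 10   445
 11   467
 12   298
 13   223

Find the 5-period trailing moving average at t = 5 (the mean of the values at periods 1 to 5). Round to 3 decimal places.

Sum of periods 1–5: 397 + 196 + 368 + 149 + 116 = 1226
Divide by 5: 1226 / 5 = 245.200

245.200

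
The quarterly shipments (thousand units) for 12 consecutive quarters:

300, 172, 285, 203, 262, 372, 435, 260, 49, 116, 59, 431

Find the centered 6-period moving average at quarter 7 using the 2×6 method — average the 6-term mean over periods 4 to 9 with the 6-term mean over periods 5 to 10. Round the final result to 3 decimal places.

256.250

Sum over 4–9: 203 + 262 + 372 + 435 + 260 + 49 = 1581
Sum over 5–10: 262 + 372 + 435 + 260 + 49 + 116 = 1494
CMA at t=7 = (1581 + 1494) / (2·6) = 3075 / 12 = 256.250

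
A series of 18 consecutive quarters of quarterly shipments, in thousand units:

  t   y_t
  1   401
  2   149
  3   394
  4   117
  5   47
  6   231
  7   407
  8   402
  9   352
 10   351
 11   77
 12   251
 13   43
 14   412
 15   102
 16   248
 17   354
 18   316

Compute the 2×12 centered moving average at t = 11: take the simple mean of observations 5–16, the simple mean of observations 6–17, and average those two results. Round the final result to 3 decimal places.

Sum over 5–16: 47 + 231 + 407 + 402 + 352 + 351 + 77 + 251 + 43 + 412 + 102 + 248 = 2923
Sum over 6–17: 231 + 407 + 402 + 352 + 351 + 77 + 251 + 43 + 412 + 102 + 248 + 354 = 3230
CMA at t=11 = (2923 + 3230) / (2·12) = 6153 / 24 = 256.375

256.375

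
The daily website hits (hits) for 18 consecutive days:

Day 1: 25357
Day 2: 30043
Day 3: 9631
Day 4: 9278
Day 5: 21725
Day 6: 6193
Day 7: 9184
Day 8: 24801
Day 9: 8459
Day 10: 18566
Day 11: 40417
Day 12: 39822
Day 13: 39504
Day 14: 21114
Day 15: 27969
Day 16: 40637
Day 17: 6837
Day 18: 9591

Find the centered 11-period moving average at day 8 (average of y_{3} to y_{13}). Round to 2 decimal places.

Sum of periods 3–13: 9631 + 9278 + 21725 + 6193 + 9184 + 24801 + 8459 + 18566 + 40417 + 39822 + 39504 = 227580
Divide by 11: 227580 / 11 = 20689.09

20689.09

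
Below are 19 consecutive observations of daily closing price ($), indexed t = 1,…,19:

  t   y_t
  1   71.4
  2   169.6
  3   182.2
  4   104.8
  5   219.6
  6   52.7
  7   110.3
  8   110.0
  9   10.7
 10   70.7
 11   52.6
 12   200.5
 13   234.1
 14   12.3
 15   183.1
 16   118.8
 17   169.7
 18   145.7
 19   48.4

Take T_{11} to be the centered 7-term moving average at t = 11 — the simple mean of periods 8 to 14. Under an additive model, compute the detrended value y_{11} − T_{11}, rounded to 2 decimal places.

Trend T_11 = (110.0 + 10.7 + 70.7 + 52.6 + 200.5 + 234.1 + 12.3) / 7 = 690.9/7 = 98.7000
Detrended value: 52.6 − 98.7000 = -46.10

-46.10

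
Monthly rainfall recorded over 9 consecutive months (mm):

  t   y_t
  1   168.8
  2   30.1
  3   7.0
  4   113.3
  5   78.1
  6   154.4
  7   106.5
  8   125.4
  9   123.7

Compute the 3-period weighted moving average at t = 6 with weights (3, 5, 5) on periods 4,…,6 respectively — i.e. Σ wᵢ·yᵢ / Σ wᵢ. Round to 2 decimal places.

115.57

Weighted sum: 3·113.3 + 5·78.1 + 5·154.4 = 339.9 + 390.5 + 772.0 = 1502.4
Weight total: 3 + 5 + 5 = 13
WMA = 1502.4 / 13 = 115.57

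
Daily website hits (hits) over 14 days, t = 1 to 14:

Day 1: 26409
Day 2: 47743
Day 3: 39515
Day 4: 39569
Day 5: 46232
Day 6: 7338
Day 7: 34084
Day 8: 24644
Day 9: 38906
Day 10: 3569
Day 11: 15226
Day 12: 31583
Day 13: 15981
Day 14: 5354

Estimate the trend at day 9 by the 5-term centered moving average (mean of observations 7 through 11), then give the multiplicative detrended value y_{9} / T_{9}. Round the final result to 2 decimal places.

Trend T_9 = (34084 + 24644 + 38906 + 3569 + 15226) / 5 = 116429/5 = 23285.8000
Ratio to trend: 38906 / 23285.8000 = 1.67

1.67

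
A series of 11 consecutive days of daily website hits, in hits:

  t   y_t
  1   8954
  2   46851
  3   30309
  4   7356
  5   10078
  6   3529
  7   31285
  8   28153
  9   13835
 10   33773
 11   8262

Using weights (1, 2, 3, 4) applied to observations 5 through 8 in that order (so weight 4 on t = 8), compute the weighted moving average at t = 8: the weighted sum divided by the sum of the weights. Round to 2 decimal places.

22360.30

Weighted sum: 1·10078 + 2·3529 + 3·31285 + 4·28153 = 10078 + 7058 + 93855 + 112612 = 223603
Weight total: 1 + 2 + 3 + 4 = 10
WMA = 223603 / 10 = 22360.30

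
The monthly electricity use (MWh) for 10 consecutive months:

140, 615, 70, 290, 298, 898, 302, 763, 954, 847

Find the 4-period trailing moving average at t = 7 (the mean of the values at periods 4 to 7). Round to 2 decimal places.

Sum of periods 4–7: 290 + 298 + 898 + 302 = 1788
Divide by 4: 1788 / 4 = 447.00

447.00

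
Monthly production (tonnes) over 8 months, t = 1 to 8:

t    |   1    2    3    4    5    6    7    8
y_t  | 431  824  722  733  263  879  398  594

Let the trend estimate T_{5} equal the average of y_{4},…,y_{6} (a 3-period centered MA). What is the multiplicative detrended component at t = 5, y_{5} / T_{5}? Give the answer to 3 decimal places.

0.421

Trend T_5 = (733 + 263 + 879) / 3 = 1875/3 = 625.00000
Ratio to trend: 263 / 625.00000 = 0.421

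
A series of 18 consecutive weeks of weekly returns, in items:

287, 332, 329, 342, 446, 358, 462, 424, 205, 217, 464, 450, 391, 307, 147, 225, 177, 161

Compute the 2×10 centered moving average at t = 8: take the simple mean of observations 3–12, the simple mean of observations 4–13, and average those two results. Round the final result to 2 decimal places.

Sum over 3–12: 329 + 342 + 446 + 358 + 462 + 424 + 205 + 217 + 464 + 450 = 3697
Sum over 4–13: 342 + 446 + 358 + 462 + 424 + 205 + 217 + 464 + 450 + 391 = 3759
CMA at t=8 = (3697 + 3759) / (2·10) = 7456 / 20 = 372.80

372.80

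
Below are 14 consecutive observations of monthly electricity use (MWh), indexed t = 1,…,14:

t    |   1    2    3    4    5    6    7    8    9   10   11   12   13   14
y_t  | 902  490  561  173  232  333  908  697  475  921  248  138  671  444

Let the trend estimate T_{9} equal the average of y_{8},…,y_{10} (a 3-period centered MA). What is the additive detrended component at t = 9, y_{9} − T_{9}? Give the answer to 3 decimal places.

-222.667

Trend T_9 = (697 + 475 + 921) / 3 = 2093/3 = 697.66667
Detrended value: 475 − 697.66667 = -222.667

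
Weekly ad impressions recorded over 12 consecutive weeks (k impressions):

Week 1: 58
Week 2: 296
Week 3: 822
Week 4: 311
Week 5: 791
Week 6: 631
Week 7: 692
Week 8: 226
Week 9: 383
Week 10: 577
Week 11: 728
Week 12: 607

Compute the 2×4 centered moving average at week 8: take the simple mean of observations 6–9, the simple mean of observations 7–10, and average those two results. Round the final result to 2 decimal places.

Sum over 6–9: 631 + 692 + 226 + 383 = 1932
Sum over 7–10: 692 + 226 + 383 + 577 = 1878
CMA at t=8 = (1932 + 1878) / (2·4) = 3810 / 8 = 476.25

476.25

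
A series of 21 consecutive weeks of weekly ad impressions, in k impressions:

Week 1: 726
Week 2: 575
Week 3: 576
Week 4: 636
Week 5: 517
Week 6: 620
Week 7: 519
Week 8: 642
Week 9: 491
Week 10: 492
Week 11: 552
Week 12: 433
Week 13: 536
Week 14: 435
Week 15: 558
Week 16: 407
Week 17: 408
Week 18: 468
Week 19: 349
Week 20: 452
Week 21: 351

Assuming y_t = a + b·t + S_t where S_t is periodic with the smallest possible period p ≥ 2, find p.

7

First differences y_{t+1} − y_t: -151, 1, 60, -119, 103, -101, 123, -151, 1, 60, -119, 103, -101, 123, -151, 1, …
The difference pattern repeats every 7 terms and not for any smaller step, so p = 7.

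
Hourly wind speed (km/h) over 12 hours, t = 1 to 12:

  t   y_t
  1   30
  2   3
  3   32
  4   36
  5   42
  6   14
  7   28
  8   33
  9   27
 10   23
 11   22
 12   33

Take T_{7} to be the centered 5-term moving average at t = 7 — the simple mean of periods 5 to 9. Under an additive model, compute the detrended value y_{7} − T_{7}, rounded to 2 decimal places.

-0.80

Trend T_7 = (42 + 14 + 28 + 33 + 27) / 5 = 144/5 = 28.8000
Detrended value: 28 − 28.8000 = -0.80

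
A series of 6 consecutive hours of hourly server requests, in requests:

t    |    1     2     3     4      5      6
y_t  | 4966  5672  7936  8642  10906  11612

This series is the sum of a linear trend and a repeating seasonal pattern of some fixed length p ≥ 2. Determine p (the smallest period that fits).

2

First differences y_{t+1} − y_t: 706, 2264, 706, 2264, 706, …
The difference pattern repeats every 2 terms and not for any smaller step, so p = 2.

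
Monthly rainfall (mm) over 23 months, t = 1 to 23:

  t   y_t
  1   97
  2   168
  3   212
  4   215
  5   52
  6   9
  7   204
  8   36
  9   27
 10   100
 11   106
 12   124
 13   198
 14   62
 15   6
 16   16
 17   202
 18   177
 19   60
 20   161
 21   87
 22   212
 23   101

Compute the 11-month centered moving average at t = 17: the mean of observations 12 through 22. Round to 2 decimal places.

Sum of periods 12–22: 124 + 198 + 62 + 6 + 16 + 202 + 177 + 60 + 161 + 87 + 212 = 1305
Divide by 11: 1305 / 11 = 118.64

118.64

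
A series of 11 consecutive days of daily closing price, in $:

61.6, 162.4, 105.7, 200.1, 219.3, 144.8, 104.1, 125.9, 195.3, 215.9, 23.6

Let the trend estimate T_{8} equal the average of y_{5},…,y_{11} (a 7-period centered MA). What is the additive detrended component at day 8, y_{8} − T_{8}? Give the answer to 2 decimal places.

Trend T_8 = (219.3 + 144.8 + 104.1 + 125.9 + 195.3 + 215.9 + 23.6) / 7 = 1028.9/7 = 146.9857
Detrended value: 125.9 − 146.9857 = -21.09

-21.09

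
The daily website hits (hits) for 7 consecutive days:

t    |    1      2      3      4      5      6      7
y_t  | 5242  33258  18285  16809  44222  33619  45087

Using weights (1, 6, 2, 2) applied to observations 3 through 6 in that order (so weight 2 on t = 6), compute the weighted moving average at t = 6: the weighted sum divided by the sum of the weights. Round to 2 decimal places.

Weighted sum: 1·18285 + 6·16809 + 2·44222 + 2·33619 = 18285 + 100854 + 88444 + 67238 = 274821
Weight total: 1 + 6 + 2 + 2 = 11
WMA = 274821 / 11 = 24983.73

24983.73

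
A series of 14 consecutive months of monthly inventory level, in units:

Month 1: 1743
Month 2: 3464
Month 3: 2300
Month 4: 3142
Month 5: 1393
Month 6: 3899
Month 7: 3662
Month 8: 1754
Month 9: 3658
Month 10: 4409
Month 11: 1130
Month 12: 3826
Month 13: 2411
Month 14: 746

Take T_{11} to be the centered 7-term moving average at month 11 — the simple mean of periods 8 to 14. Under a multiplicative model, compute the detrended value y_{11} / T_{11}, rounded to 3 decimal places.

Trend T_11 = (1754 + 3658 + 4409 + 1130 + 3826 + 2411 + 746) / 7 = 17934/7 = 2562.00000
Ratio to trend: 1130 / 2562.00000 = 0.441

0.441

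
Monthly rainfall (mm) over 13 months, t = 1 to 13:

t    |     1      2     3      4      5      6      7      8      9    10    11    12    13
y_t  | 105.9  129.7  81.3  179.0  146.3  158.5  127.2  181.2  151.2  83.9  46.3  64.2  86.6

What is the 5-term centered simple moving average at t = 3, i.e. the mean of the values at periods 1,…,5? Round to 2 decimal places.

Sum of periods 1–5: 105.9 + 129.7 + 81.3 + 179.0 + 146.3 = 642.2
Divide by 5: 642.2 / 5 = 128.44

128.44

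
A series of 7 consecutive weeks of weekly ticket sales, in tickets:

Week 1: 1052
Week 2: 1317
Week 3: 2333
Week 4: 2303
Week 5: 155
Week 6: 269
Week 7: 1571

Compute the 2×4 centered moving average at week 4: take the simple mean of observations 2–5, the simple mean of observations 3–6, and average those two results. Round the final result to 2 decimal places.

1396.00

Sum over 2–5: 1317 + 2333 + 2303 + 155 = 6108
Sum over 3–6: 2333 + 2303 + 155 + 269 = 5060
CMA at t=4 = (6108 + 5060) / (2·4) = 11168 / 8 = 1396.00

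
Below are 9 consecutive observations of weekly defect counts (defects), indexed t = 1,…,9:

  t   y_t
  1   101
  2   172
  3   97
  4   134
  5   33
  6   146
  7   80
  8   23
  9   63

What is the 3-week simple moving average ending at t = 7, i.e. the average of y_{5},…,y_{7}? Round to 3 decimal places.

Sum of periods 5–7: 33 + 146 + 80 = 259
Divide by 3: 259 / 3 = 86.333

86.333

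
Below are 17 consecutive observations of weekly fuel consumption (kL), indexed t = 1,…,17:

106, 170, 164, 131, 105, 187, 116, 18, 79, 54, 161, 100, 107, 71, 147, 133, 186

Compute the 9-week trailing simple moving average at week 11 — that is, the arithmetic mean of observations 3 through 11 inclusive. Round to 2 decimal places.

Sum of periods 3–11: 164 + 131 + 105 + 187 + 116 + 18 + 79 + 54 + 161 = 1015
Divide by 9: 1015 / 9 = 112.78

112.78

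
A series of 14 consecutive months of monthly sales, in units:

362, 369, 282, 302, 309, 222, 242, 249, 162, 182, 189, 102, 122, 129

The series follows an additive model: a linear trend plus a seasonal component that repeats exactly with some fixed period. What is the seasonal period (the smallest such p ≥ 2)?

3

First differences y_{t+1} − y_t: 7, -87, 20, 7, -87, 20, 7, -87, …
The difference pattern repeats every 3 terms and not for any smaller step, so p = 3.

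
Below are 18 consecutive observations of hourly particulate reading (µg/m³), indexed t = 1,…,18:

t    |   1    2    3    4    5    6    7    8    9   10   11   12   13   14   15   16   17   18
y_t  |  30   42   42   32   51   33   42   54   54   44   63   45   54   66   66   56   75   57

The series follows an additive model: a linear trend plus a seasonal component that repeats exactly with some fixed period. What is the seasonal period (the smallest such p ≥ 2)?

First differences y_{t+1} − y_t: 12, 0, -10, 19, -18, 9, 12, 0, -10, 19, -18, 9, 12, 0, …
The difference pattern repeats every 6 terms and not for any smaller step, so p = 6.

6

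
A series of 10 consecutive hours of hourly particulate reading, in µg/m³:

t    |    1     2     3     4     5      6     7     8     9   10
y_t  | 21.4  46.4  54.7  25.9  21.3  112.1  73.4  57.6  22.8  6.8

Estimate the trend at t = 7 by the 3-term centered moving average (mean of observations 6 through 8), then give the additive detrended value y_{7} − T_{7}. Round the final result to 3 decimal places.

Trend T_7 = (112.1 + 73.4 + 57.6) / 3 = 243.1/3 = 81.03333
Detrended value: 73.4 − 81.03333 = -7.633

-7.633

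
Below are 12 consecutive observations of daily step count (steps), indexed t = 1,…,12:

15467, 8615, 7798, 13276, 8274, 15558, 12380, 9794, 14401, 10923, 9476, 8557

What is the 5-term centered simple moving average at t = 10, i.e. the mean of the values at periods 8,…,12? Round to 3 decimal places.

Sum of periods 8–12: 9794 + 14401 + 10923 + 9476 + 8557 = 53151
Divide by 5: 53151 / 5 = 10630.200

10630.200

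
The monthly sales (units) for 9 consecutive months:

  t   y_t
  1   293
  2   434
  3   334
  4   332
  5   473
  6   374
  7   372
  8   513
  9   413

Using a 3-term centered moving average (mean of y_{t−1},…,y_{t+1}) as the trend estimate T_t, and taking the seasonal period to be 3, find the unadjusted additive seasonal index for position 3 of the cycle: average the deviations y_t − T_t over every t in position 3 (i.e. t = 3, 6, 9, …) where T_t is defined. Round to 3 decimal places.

Season position 3 occurs at t = 3, 6 (where T_t is defined).
t=3: T_3 = 366.66667; y_3 − T_3 = 334 − 366.66667 = -32.66667
t=6: T_6 = 406.33333; y_6 − T_6 = 374 − 406.33333 = -32.33333
Mean deviation: (-32.66667 + -32.33333) / 2 = -32.500

-32.500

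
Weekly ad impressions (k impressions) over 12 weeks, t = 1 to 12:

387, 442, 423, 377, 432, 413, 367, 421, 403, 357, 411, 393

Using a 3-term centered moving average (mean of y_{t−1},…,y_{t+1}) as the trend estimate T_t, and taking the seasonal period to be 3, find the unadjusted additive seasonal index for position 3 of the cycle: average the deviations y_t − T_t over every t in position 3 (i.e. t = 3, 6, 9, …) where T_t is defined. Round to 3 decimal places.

Season position 3 occurs at t = 3, 6, 9 (where T_t is defined).
t=3: T_3 = 414.00000; y_3 − T_3 = 423 − 414.00000 = 9.00000
t=6: T_6 = 404.00000; y_6 − T_6 = 413 − 404.00000 = 9.00000
t=9: T_9 = 393.66667; y_9 − T_9 = 403 − 393.66667 = 9.33333
Mean deviation: (9.00000 + 9.00000 + 9.33333) / 3 = 9.111

9.111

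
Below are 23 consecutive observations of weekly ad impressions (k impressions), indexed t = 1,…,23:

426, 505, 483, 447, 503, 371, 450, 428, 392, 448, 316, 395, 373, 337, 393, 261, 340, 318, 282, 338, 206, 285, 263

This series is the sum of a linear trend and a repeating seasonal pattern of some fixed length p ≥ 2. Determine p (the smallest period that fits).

5

First differences y_{t+1} − y_t: 79, -22, -36, 56, -132, 79, -22, -36, 56, -132, 79, -22, …
The difference pattern repeats every 5 terms and not for any smaller step, so p = 5.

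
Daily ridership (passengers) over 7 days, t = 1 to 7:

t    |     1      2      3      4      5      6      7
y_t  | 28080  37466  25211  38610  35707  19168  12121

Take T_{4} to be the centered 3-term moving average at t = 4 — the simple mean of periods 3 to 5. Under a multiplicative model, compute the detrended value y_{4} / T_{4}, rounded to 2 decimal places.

1.16

Trend T_4 = (25211 + 38610 + 35707) / 3 = 99528/3 = 33176.0000
Ratio to trend: 38610 / 33176.0000 = 1.16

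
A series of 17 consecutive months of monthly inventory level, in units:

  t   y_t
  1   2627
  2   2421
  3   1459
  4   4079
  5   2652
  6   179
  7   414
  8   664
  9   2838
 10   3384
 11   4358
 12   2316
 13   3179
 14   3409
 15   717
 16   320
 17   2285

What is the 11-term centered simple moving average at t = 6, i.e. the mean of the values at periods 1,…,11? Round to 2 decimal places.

2279.55

Sum of periods 1–11: 2627 + 2421 + 1459 + 4079 + 2652 + 179 + 414 + 664 + 2838 + 3384 + 4358 = 25075
Divide by 11: 25075 / 11 = 2279.55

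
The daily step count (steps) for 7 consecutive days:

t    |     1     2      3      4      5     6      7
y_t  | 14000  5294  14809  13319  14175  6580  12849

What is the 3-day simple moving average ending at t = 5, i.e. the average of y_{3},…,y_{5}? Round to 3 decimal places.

14101.000

Sum of periods 3–5: 14809 + 13319 + 14175 = 42303
Divide by 3: 42303 / 3 = 14101.000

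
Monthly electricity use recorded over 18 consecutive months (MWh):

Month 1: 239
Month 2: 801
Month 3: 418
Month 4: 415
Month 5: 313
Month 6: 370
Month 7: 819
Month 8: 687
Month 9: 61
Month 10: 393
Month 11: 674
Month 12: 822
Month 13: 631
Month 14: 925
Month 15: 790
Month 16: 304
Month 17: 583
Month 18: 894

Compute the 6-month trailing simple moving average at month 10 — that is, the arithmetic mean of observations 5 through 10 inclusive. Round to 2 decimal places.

440.50

Sum of periods 5–10: 313 + 370 + 819 + 687 + 61 + 393 = 2643
Divide by 6: 2643 / 6 = 440.50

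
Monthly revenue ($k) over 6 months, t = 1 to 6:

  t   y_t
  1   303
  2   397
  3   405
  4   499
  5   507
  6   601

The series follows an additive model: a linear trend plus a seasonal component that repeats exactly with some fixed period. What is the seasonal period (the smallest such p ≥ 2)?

2

First differences y_{t+1} − y_t: 94, 8, 94, 8, 94, …
The difference pattern repeats every 2 terms and not for any smaller step, so p = 2.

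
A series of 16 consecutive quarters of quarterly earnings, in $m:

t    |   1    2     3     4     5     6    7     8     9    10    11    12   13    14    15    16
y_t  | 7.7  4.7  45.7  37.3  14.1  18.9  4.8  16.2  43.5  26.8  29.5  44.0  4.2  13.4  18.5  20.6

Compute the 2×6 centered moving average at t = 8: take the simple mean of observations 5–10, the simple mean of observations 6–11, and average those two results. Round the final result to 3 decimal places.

Sum over 5–10: 14.1 + 18.9 + 4.8 + 16.2 + 43.5 + 26.8 = 124.3
Sum over 6–11: 18.9 + 4.8 + 16.2 + 43.5 + 26.8 + 29.5 = 139.7
CMA at t=8 = (124.3 + 139.7) / (2·6) = 264.0 / 12 = 22.000

22.000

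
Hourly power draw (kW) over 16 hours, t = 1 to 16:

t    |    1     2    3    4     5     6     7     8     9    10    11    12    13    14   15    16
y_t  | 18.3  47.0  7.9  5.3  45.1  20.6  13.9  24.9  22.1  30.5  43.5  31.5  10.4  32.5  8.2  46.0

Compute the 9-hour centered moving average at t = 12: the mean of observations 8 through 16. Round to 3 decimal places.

Sum of periods 8–16: 24.9 + 22.1 + 30.5 + 43.5 + 31.5 + 10.4 + 32.5 + 8.2 + 46.0 = 249.6
Divide by 9: 249.6 / 9 = 27.733

27.733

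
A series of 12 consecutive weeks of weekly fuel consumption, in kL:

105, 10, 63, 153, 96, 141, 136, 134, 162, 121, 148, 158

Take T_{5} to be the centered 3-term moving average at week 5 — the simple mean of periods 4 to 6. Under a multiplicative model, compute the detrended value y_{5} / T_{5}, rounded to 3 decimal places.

0.738

Trend T_5 = (153 + 96 + 141) / 3 = 390/3 = 130.00000
Ratio to trend: 96 / 130.00000 = 0.738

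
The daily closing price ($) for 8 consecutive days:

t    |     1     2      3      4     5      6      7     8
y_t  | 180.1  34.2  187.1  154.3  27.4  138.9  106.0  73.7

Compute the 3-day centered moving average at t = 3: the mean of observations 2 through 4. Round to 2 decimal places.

125.20

Sum of periods 2–4: 34.2 + 187.1 + 154.3 = 375.6
Divide by 3: 375.6 / 3 = 125.20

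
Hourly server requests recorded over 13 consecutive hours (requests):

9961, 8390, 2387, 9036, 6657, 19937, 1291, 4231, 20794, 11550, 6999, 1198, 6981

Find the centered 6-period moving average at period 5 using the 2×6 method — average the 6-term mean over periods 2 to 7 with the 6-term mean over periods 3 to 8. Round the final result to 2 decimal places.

7603.08

Sum over 2–7: 8390 + 2387 + 9036 + 6657 + 19937 + 1291 = 47698
Sum over 3–8: 2387 + 9036 + 6657 + 19937 + 1291 + 4231 = 43539
CMA at t=5 = (47698 + 43539) / (2·6) = 91237 / 12 = 7603.08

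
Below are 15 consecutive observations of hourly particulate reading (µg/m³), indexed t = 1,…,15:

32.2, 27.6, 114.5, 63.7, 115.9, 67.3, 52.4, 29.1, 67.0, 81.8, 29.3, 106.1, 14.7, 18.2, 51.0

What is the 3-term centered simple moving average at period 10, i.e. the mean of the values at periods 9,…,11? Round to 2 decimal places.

59.37

Sum of periods 9–11: 67.0 + 81.8 + 29.3 = 178.1
Divide by 3: 178.1 / 3 = 59.37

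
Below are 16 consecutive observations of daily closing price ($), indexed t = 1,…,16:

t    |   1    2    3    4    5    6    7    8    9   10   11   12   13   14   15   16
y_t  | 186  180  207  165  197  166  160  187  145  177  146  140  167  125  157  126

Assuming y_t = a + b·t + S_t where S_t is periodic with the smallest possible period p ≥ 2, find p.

First differences y_{t+1} − y_t: -6, 27, -42, 32, -31, -6, 27, -42, 32, -31, -6, 27, …
The difference pattern repeats every 5 terms and not for any smaller step, so p = 5.

5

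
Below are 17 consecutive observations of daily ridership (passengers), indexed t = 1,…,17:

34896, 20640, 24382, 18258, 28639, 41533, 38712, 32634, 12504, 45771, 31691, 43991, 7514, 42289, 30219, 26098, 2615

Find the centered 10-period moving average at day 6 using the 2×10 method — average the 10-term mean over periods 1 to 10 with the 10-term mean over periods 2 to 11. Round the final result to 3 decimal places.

Sum over 1–10: 34896 + 20640 + 24382 + 18258 + 28639 + 41533 + 38712 + 32634 + 12504 + 45771 = 297969
Sum over 2–11: 20640 + 24382 + 18258 + 28639 + 41533 + 38712 + 32634 + 12504 + 45771 + 31691 = 294764
CMA at t=6 = (297969 + 294764) / (2·10) = 592733 / 20 = 29636.650

29636.650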